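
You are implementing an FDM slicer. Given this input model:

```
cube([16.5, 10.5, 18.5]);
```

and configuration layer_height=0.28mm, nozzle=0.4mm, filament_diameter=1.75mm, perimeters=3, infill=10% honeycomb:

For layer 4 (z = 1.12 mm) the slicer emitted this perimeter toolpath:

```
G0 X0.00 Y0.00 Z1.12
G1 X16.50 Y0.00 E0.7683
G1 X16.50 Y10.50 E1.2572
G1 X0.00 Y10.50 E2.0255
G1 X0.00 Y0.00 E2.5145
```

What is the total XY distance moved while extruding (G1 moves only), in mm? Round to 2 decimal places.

54.00 mm

Sum the Euclidean lengths of each G1 segment: total = 54.00 mm.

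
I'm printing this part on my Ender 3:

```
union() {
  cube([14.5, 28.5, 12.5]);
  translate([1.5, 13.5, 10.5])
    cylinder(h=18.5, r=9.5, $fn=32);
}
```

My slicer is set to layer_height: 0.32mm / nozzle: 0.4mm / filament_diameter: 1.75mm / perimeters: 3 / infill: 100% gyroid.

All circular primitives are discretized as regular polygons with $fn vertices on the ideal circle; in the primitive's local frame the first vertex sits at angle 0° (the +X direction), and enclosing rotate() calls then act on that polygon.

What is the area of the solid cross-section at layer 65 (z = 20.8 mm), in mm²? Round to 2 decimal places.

281.71 mm²

At z = 20.8 mm: the cube is absent (z outside [0, 12.5]); the r=9.5 cylinder at (1.5, 13.5) contributes a regular 32-gon of circumradius 9.5 (area = (32/2)·9.500²·sin(360°/32) = 281.71 mm²); Merging all regions: only the r=9.5 cylinder at (1.5, 13.5) is present, so the union is just that shape — area = 281.71 mm². Overall, the cross-section is a single solid region. Net area = 281.71 mm².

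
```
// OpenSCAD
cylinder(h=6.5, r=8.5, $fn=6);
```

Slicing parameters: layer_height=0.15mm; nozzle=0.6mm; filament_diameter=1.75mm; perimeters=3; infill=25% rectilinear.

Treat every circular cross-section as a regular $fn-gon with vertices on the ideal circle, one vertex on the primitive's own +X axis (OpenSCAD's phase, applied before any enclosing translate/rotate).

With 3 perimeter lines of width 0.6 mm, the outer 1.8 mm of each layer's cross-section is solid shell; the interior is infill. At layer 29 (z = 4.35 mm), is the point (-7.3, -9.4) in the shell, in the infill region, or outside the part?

At z = 4.35 mm: the cylinder: section is a regular 6-gon, circumradius r=8.5. Overall, the cross-section is a single solid region. The nearest boundary edge runs (-8.50, 0.00)→(-4.25, -7.36); distance from the point to it = 3.67 mm. The point is not inside any of the regions above, so it lies outside the cross-section (3.67 mm from the nearest boundary).

outside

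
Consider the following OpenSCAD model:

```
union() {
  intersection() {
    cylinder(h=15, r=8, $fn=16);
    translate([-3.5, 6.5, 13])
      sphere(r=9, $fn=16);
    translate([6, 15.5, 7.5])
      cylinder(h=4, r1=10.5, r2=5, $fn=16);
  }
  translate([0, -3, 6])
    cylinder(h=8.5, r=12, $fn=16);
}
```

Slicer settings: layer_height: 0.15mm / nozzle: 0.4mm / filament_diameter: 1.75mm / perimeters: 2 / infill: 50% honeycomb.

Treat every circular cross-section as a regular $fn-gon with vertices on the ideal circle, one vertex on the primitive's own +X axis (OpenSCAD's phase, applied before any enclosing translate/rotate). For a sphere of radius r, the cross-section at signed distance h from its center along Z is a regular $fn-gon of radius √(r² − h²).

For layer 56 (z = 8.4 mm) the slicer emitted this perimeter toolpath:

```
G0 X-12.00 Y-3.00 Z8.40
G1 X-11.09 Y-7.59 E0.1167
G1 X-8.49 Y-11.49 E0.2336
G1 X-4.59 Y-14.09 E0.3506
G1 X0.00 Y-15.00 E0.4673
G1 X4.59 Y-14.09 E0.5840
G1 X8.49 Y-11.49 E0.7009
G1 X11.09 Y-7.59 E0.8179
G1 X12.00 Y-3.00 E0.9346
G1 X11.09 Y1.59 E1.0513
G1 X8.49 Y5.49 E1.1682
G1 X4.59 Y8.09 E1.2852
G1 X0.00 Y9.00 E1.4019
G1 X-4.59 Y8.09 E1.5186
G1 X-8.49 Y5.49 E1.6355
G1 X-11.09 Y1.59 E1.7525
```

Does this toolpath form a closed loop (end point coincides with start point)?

Start point (G0): (-12.00, -3.00). End point (last G1): the path does not return to the start — open.

no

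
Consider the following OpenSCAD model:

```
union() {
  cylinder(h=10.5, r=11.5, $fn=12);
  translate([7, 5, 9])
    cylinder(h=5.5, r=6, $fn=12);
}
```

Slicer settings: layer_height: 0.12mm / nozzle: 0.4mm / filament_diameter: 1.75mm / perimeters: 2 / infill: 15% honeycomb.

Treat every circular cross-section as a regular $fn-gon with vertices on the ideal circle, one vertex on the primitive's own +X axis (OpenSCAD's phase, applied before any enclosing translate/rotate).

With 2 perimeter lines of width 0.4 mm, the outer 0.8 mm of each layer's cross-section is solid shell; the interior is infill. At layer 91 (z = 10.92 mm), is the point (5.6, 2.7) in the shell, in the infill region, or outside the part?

At z = 10.92 mm: the cylinder does not reach this height (z outside [0, 10.5]); the r=6 cylinder at (7, 5) contributes a regular 12-gon of circumradius 6; Taking the union: only the r=6 cylinder at (7, 5) is present, so the union is just that shape — 1 connected region. Overall, the cross-section is a single solid region. The nearest boundary edge runs (1.80, 2.00)→(4.00, -0.20); distance from the point to it = 3.18 mm. The point is inside the cross-section and 3.18 mm from the nearest boundary — more than the 0.8 mm shell width (2 × 0.4), so it's in the infill interior.

infill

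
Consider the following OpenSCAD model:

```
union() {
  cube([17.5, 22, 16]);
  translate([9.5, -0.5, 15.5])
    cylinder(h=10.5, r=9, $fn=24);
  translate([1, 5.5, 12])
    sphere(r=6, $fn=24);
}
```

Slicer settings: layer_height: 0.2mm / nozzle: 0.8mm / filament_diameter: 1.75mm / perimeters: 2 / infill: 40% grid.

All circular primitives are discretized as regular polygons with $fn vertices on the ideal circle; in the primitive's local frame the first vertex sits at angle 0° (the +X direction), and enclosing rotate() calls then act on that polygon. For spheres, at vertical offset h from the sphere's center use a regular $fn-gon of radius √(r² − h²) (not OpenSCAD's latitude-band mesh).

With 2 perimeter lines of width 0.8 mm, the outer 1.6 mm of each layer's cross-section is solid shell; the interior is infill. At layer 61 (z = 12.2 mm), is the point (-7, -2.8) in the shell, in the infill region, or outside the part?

At z = 12.2 mm: the 17.5×22 cube contributes its full rectangle; the cylinder at (9.5, -0.5) is absent (z outside [15.5, 26]); the r=6 sphere at (1, 5.5) contributes a regular 24-gon of circumradius √(6²−0.2²) = 5.997; Taking the union: the regions partially overlap (shared area 66.56 mm²), so overlapping operands fuse into one piece — 1 connected region. Overall, the cross-section is a single solid region. The nearest boundary edge runs (-2.00, 0.31)→(-3.24, 1.26); distance from the point to it = 5.53 mm. The point is not inside any of the regions above, so it lies outside the cross-section (5.53 mm from the nearest boundary).

outside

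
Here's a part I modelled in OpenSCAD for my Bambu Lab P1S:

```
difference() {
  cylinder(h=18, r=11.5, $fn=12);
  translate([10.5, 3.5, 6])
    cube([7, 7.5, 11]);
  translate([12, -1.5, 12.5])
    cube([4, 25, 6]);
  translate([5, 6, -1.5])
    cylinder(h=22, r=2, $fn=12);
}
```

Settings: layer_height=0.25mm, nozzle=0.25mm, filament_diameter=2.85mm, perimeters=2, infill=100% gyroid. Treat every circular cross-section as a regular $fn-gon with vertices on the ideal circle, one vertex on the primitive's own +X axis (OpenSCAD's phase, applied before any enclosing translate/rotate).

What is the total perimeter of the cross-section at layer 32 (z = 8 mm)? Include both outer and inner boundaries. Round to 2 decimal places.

At z = 8 mm: the r=11.5 cylinder gives a regular 12-gon of circumradius 11.5 (constant along its height) (perimeter = 2·12·11.500·sin(180°/12) = 71.43 mm); the 7×7.5 cube at (10.5, 3.5) contributes its full rectangle (perimeter 29.00 mm); the cube at (12, -1.5) does not reach this height (z outside [12.5, 18.5]); the r=2 cylinder at (5, 6) gives a regular 12-gon of circumradius 2 (constant along its height) (perimeter = 2·12·2.000·sin(180°/12) = 12.42 mm); Taking the first minus the rest: starting from the r=11.5 cylinder, the 7×7.5 cube at (10.5, 3.5) partially overlaps it — only the 0.01 mm² overlap (of its 52.50 mm²) is removed, clipping the outline; the r=2 cylinder at (5, 6) lies wholly inside it (removes its full 12.00 mm² and its 12.42 mm outline becomes a hole wall) — boundary (outer + 1 inner loop) = 83.91 mm. Overall, the cross-section is one region with 1 hole. Total boundary length (outer + inner) = 83.91 mm.

83.91 mm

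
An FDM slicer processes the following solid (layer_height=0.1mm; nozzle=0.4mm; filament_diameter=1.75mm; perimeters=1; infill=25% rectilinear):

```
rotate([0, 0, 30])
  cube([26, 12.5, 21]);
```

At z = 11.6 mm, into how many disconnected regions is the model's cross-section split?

1

At z = 11.6 mm: the cube (footprint 26×12.5) is included at this height; (whole slice rotated 30° about Z — lengths, areas and connectivity unchanged). The result has 1 disconnected region.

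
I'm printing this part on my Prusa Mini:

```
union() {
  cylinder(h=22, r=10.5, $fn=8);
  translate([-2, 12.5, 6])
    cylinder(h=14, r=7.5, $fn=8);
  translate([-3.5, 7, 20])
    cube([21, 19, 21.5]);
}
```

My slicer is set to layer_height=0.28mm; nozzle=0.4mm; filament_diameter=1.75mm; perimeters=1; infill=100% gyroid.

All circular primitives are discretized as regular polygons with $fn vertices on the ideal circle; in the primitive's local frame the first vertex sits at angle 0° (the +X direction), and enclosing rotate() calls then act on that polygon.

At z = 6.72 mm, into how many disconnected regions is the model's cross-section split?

At z = 6.72 mm: the r=10.5 cylinder gives a regular 8-gon of circumradius 10.5 (constant along its height); the cylinder at (-2, 12.5): section is a regular 8-gon, circumradius r=7.5; the cube at (-3.5, 7) is absent (z outside [20, 41.5]); Taking the union: the regions partially overlap (shared area 34.06 mm²), so overlapping operands fuse into one piece — 1 connected region. The result has 1 disconnected region.

1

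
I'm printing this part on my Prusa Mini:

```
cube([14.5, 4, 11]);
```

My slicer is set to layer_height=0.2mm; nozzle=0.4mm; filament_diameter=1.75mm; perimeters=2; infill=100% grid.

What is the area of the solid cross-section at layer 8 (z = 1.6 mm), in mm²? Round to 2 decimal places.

58.00 mm²

At z = 1.6 mm: the 14.5×4 cube contributes its full rectangle (area 58.00 mm²). Overall, the cross-section is a single solid region. Net area = 58.00 mm².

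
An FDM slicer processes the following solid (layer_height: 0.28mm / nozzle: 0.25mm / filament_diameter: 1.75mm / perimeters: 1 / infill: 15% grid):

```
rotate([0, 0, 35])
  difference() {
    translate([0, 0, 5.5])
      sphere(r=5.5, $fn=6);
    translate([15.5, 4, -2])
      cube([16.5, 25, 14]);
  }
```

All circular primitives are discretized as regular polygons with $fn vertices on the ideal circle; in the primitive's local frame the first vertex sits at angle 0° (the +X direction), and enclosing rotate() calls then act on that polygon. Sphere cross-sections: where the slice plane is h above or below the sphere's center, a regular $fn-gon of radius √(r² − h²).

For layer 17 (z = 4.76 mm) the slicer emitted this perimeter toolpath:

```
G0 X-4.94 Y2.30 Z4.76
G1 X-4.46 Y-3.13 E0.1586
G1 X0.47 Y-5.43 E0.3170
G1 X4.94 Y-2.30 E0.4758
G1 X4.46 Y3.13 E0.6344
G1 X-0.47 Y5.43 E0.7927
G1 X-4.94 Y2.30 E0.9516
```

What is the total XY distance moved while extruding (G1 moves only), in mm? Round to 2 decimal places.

Sum the Euclidean lengths of each G1 segment: total = 32.70 mm.

32.70 mm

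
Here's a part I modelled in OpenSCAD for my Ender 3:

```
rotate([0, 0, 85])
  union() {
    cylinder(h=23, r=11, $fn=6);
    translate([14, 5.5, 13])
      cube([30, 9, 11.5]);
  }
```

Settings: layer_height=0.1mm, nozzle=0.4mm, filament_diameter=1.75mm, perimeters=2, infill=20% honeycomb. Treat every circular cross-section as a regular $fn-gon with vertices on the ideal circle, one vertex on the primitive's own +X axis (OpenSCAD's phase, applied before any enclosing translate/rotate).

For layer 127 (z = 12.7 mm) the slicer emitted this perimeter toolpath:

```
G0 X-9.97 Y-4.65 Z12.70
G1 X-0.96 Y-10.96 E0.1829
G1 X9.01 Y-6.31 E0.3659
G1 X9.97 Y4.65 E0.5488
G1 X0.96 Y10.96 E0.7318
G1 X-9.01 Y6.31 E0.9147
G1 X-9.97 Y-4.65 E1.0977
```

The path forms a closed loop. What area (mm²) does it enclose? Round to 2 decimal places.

Apply the shoelace formula to the sequence of (X, Y) vertices; enclosed area = 314.42 mm².

314.42 mm²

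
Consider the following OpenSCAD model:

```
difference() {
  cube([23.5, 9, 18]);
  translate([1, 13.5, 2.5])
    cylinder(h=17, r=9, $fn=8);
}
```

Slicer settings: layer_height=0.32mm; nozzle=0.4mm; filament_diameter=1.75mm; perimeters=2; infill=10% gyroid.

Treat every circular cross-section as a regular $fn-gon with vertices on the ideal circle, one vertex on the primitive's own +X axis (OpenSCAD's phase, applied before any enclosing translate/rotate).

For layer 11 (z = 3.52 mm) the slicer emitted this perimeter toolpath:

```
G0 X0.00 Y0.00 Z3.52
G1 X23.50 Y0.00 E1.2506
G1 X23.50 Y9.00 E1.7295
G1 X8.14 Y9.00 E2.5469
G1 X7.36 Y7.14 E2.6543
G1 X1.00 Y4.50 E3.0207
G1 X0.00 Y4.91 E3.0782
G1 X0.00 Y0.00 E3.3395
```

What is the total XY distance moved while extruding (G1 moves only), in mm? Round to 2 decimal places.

Sum the Euclidean lengths of each G1 segment: total = 62.75 mm.

62.75 mm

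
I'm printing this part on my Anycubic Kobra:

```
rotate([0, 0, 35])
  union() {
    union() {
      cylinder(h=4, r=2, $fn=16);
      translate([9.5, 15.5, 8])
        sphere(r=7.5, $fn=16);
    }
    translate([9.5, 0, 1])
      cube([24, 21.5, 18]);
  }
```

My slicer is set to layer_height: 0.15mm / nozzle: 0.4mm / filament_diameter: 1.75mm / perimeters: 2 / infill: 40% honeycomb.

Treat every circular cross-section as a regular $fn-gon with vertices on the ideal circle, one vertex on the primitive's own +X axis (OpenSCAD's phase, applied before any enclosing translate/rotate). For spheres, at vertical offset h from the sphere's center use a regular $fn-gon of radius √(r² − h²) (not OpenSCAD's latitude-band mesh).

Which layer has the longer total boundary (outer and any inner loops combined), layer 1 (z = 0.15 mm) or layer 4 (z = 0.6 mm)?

Layer 1 (z = 0.15): the r=2 cylinder contributes a regular 16-gon of circumradius 2 (perimeter = 2·16·2.000·sin(180°/16) = 12.49 mm); the sphere at (9.5, 15.5) is not intersected at this z (|z−center|=7.850 > r=7.5); Combining (union): only the r=2 cylinder is present, so the union is just that shape — boundary = 12.49 mm; the cube at (9.5, 0) does not reach this height (z outside [1, 19]); Taking the union: only that combined region is present, so the union is just that shape — boundary = 12.49 mm; (whole slice rotated 35° about Z — lengths, areas and connectivity unchanged). So its perimeter = 12.49 mm. Layer 4 (z = 0.6): the cylinder: section is a regular 16-gon, circumradius r=2 (perimeter = 2·16·2.000·sin(180°/16) = 12.49 mm); the r=7.5 sphere at (9.5, 15.5) contributes a regular 16-gon of circumradius √(7.5²−7.4²) = 1.221 (perimeter = 2·16·1.221·sin(180°/16) = 7.62 mm); Combining (union): the 2 present regions are separate (no shared area or edge), so areas and boundary lengths simply add and each stays a separate island — boundary = 20.11 mm; the cube at (9.5, 0) is absent (z outside [1, 19]); Merging all regions: only that combined region is present, so the union is just that shape — boundary = 20.11 mm; (rotated 35° about Z; rotation is an isometry so areas/perimeters/island counts are preserved). So its perimeter = 20.11 mm. Layer 4 is larger (20.11 vs 12.49 mm).

layer 4 (z = 0.6 mm)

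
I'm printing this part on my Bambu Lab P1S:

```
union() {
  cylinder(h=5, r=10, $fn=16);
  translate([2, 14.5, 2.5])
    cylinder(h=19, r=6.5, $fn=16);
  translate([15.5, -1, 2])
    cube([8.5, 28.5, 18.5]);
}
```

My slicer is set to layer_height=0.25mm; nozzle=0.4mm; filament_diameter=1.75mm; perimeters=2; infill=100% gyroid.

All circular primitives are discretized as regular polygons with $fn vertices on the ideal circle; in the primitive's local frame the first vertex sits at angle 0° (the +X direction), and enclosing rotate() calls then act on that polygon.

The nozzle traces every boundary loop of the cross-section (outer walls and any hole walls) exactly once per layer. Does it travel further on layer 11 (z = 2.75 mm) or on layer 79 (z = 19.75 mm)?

layer 11 (z = 2.75 mm)

Layer 11 (z = 2.75): the cylinder: section is a regular 16-gon, circumradius r=10 (perimeter = 2·16·10.000·sin(180°/16) = 62.43 mm); the cylinder at (2, 14.5): section is a regular 16-gon, circumradius r=6.5 (perimeter = 2·16·6.500·sin(180°/16) = 40.58 mm); the cube at (15.5, -1) (footprint 8.5×28.5) is included at this height (perimeter 74.00 mm); Merging all regions: the regions partially overlap (shared area 7.77 mm²), so the edge portions inside another operand are dropped and the merged outline is re-measured after clipping — boundary = 162.59 mm. So its perimeter = 162.59 mm. Layer 79 (z = 19.75): the cylinder is absent (z outside [0, 5]); the r=6.5 cylinder at (2, 14.5) contributes a regular 16-gon of circumradius 6.5 (perimeter = 2·16·6.500·sin(180°/16) = 40.58 mm); the 8.5×28.5 cube at (15.5, -1) contributes its full rectangle (perimeter 74.00 mm); Taking the union: the 2 present regions are separate (no shared area or edge), so areas and boundary lengths simply add and each stays a separate island — boundary = 114.58 mm. So its perimeter = 114.58 mm. Layer 11 is larger (162.59 vs 114.58 mm).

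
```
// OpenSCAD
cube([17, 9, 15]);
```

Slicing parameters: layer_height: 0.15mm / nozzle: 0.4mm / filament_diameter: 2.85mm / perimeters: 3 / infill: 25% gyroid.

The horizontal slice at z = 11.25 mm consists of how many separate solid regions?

At z = 11.25 mm: the 17×9 cube contributes its full rectangle. The result has 1 disconnected region.

1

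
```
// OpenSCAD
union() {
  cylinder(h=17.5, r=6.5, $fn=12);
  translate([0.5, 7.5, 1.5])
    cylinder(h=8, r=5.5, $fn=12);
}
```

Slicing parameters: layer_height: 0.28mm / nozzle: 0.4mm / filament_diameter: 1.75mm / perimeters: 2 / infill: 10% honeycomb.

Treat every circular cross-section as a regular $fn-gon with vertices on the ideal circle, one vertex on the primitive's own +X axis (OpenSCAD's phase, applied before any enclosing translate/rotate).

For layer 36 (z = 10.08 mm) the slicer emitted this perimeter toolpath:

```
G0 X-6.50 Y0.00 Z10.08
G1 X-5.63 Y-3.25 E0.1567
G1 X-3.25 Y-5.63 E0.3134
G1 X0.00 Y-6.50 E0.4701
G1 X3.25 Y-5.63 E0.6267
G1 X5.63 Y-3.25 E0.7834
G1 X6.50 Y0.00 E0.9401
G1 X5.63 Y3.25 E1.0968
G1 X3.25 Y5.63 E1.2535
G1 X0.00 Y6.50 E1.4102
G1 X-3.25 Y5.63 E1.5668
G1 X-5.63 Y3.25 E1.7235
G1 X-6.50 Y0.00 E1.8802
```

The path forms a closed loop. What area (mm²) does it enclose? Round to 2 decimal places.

Apply the shoelace formula to the sequence of (X, Y) vertices; enclosed area = 126.77 mm².

126.77 mm²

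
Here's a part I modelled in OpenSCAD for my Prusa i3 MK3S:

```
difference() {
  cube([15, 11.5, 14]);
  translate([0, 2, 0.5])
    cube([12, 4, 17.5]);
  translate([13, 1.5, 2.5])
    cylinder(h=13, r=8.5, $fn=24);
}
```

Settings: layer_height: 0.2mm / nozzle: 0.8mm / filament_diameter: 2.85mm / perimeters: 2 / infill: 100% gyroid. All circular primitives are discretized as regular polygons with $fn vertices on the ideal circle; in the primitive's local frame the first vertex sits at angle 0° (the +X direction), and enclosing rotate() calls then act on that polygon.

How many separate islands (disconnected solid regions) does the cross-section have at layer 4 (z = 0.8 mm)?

At z = 0.8 mm: the cube (footprint 15×11.5) is included at this height; the cube at (0, 2) is present — its section is the full 12×4 rectangle; the cylinder at (13, 1.5) is absent (z outside [2.5, 15.5]); After the difference (first − rest): starting from the 15×11.5 cube, the 12×4 cube at (0, 2) lies inside it touching the edge (removes its full 48.00 mm²) — 1 connected region. Overall, the cross-section is a single solid region. Island count = 1.

1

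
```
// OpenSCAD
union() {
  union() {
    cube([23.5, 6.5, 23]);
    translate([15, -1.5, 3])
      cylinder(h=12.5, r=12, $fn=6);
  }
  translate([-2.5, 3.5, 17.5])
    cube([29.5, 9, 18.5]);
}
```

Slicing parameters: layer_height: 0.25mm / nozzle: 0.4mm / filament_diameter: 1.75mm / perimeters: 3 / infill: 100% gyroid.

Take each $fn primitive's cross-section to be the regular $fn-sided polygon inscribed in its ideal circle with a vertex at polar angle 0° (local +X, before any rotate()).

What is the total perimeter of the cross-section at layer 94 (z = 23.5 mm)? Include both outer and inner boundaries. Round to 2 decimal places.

77.00 mm

At z = 23.5 mm: the cube is absent (z outside [0, 23]); the cylinder at (15, -1.5) is absent (z outside [3, 15.5]); Taking the union: nothing is present at this height; the cube at (-2.5, 3.5) (footprint 29.5×9) is included at this height (perimeter 77.00 mm); Combining (union): only the 29.5×9 cube at (-2.5, 3.5) is present, so the union is just that shape — boundary = 77.00 mm. Overall, the cross-section is a single solid region. Total boundary length (outer) = 77.00 mm.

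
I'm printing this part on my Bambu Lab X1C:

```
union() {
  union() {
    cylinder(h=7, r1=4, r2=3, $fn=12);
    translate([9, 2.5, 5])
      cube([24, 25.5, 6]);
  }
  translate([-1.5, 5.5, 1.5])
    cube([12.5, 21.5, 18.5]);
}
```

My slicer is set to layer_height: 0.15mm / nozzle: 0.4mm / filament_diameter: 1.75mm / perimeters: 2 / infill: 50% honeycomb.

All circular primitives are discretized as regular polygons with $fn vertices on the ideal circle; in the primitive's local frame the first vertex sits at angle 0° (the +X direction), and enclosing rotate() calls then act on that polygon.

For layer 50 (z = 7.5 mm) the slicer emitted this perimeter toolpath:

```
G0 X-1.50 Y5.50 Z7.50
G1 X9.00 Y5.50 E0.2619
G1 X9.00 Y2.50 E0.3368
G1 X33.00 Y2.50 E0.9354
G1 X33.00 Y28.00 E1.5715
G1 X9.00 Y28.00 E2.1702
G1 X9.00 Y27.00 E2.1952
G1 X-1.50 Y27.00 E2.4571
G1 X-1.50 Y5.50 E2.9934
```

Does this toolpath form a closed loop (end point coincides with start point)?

yes

Start point (G0): (-1.50, 5.50). End point (last G1): the path returns to the start — closed.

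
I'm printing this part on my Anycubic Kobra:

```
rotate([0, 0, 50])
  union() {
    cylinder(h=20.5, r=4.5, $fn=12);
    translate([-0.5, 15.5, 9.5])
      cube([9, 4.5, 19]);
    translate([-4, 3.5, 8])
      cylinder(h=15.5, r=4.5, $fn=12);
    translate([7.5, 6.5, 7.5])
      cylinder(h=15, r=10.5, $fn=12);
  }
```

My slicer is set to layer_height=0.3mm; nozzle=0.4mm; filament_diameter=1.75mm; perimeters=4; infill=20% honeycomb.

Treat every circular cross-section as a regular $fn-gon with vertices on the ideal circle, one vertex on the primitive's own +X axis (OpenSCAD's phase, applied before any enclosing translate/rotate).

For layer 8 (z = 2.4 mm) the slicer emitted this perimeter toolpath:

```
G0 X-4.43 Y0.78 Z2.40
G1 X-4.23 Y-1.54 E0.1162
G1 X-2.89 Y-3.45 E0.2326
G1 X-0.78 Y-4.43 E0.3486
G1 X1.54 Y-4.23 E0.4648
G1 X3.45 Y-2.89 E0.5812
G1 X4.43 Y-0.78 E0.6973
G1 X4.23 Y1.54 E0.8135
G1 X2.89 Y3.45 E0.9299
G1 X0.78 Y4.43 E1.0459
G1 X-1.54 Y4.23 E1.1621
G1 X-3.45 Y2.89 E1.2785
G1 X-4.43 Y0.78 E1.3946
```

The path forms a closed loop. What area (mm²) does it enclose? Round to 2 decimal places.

Apply the shoelace formula to the sequence of (X, Y) vertices; enclosed area = 60.75 mm².

60.75 mm²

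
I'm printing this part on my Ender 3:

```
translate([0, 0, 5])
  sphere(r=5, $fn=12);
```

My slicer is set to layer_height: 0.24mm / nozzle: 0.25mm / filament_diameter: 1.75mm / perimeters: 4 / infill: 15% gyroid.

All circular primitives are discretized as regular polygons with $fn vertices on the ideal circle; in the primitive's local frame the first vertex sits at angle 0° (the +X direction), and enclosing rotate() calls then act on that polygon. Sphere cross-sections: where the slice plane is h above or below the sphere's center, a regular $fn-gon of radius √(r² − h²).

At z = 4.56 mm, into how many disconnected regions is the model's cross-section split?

At z = 4.56 mm: the r=5 sphere slices to a regular 12-gon of circumradius 4.981 (√(r²−h²) with h=0.44 from center). The result has 1 disconnected region.

1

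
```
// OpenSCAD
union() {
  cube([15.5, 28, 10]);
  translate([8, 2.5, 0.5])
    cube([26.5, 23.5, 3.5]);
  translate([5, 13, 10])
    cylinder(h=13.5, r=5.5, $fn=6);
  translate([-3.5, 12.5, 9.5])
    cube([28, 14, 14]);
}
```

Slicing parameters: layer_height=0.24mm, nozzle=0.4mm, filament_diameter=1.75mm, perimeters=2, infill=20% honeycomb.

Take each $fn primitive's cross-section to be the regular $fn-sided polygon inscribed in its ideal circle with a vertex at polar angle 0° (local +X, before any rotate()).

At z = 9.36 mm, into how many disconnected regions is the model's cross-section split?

1

At z = 9.36 mm: the 15.5×28 cube contributes its full rectangle; the cube at (8, 2.5) is absent (z outside [0.5, 4]); the cylinder at (5, 13) is absent (z outside [10, 23.5]); the cube at (-3.5, 12.5) does not reach this height (z outside [9.5, 23.5]); Taking the union: only the 15.5×28 cube is present, so the union is just that shape — 1 connected region. The result has 1 disconnected region.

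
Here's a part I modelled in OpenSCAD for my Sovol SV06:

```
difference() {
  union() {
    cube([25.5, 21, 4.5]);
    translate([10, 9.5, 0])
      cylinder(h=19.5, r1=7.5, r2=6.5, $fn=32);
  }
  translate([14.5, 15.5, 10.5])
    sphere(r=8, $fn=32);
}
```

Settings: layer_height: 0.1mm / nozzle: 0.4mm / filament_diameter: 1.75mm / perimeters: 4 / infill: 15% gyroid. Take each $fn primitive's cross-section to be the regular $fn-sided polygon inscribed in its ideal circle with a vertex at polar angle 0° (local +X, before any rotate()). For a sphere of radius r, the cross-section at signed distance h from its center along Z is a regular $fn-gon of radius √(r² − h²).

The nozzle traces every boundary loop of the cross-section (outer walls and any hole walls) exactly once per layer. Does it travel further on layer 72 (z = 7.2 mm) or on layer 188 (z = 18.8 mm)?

Layer 72 (z = 7.2): the cube does not reach this height (z outside [0, 4.5]); the cone at (10, 9.5) contributes a regular 32-gon of circumradius 7.131 (interpolated between r1=7.5 and r2=6.5 at t=0.369) (perimeter = 2·32·7.131·sin(180°/32) = 44.73 mm); Merging all regions: only the cone at (10, 9.5) is present, so the union is just that shape — boundary = 44.73 mm; the r=8 sphere at (14.5, 15.5) contributes a regular 32-gon of circumradius √(8²−3.3²) = 7.288 (perimeter = 2·32·7.288·sin(180°/32) = 45.72 mm); Subtracting the remaining from the first: starting from that combined region, the r=8 sphere at (14.5, 15.5) partially overlaps it — only the 59.54 mm² overlap (of its 165.78 mm²) is removed, clipping the outline — boundary = 44.57 mm. So its perimeter = 44.57 mm. Layer 188 (z = 18.8): the cube does not reach this height (z outside [0, 4.5]); the cone at (10, 9.5): at t=0.964 of its height the radius interpolates to r₁+(r₂−r₁)t = 6.536, giving a regular 32-gon of that circumradius (perimeter = 2·32·6.536·sin(180°/32) = 41.00 mm); Merging all regions: only the cone at (10, 9.5) is present, so the union is just that shape — boundary = 41.00 mm; the sphere at (14.5, 15.5) is not intersected at this z (|z−center|=8.300 > r=8); Taking the first minus the rest: none of the subtracted shapes is present at this height, so that combined region is unchanged — boundary = 41.00 mm. So its perimeter = 41.00 mm. Layer 72 is larger (44.57 vs 41.00 mm).

layer 72 (z = 7.2 mm)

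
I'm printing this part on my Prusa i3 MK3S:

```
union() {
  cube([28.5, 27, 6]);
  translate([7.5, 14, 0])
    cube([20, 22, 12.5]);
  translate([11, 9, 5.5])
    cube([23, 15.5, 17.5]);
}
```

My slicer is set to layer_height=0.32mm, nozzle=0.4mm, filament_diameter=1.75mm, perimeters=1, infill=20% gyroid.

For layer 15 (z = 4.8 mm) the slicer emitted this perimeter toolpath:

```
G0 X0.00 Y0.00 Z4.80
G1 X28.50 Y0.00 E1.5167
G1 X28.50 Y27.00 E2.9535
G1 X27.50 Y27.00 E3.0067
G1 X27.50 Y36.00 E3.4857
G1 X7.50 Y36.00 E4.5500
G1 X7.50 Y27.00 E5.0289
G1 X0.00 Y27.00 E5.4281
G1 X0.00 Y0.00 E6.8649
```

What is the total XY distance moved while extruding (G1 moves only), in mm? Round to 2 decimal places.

129.00 mm

Sum the Euclidean lengths of each G1 segment: total = 129.00 mm.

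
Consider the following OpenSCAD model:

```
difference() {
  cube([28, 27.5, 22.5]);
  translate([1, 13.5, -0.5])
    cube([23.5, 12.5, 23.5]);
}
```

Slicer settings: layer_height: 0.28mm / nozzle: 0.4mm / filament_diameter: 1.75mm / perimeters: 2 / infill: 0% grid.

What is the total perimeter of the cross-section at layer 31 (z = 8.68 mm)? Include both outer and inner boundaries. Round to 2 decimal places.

At z = 8.68 mm: the 28×27.5 cube contributes its full rectangle (perimeter 111.00 mm); the 23.5×12.5 cube at (1, 13.5) contributes its full rectangle (perimeter 72.00 mm); After the difference (first − rest): starting from the 28×27.5 cube, the 23.5×12.5 cube at (1, 13.5) lies wholly inside it (removes its full 293.75 mm² and its 72.00 mm outline becomes a hole wall) — boundary (outer + 1 inner loop) = 183.00 mm. Overall, the cross-section is one region with 1 hole. Total boundary length (outer + inner) = 183.00 mm.

183.00 mm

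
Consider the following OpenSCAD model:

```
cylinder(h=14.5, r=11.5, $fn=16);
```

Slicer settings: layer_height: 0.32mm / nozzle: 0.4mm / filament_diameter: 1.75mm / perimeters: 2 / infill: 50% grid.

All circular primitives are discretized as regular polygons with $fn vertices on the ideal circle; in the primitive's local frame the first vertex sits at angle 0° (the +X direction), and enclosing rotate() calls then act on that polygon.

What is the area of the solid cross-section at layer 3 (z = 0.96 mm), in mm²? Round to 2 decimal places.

At z = 0.96 mm: the cylinder: section is a regular 16-gon, circumradius r=11.5 (area = (16/2)·11.500²·sin(360°/16) = 404.88 mm²). Overall, the cross-section is a single solid region. Net area = 404.88 mm².

404.88 mm²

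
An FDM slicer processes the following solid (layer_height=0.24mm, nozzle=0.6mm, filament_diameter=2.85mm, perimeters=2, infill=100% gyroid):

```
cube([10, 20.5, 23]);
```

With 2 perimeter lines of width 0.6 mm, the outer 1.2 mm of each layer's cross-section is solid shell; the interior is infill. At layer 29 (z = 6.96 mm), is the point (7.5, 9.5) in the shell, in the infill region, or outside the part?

infill

At z = 6.96 mm: the cube (footprint 10×20.5) is included at this height. Overall, the cross-section is a single solid region. The nearest boundary edge runs (10.00, 0.00)→(10.00, 20.50); distance from the point to it = 2.50 mm. The point is inside the cross-section and 2.50 mm from the nearest boundary — more than the 1.2 mm shell width (2 × 0.6), so it's in the infill interior.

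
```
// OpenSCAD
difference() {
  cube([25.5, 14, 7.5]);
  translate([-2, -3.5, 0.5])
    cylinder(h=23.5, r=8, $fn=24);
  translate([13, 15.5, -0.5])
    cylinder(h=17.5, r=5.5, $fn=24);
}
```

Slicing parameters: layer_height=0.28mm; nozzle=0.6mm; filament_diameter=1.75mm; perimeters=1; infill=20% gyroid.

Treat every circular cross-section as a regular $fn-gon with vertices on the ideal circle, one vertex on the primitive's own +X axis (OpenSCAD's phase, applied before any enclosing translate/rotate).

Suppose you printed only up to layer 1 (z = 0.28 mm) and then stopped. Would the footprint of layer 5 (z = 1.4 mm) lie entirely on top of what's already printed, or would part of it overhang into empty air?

Compare the two slices. At z = 0.28: the cube is present — its section is the full 25.5×14 rectangle (area 357.00 mm²); the cylinder at (-2, -3.5) does not reach this height (z outside [0.5, 24]); the r=5.5 cylinder at (13, 15.5) contributes a regular 24-gon of circumradius 5.5 (area = (24/2)·5.500²·sin(360°/24) = 93.95 mm²); Taking the first minus the rest: starting from the 25.5×14 cube (357.00 mm²), the r=5.5 cylinder at (13, 15.5) partially overlaps it — only the 30.77 mm² overlap (of its 93.95 mm²) is removed, clipping the outline — area = 326.23 mm². At z = 1.4: the cube (footprint 25.5×14) is included at this height (area 357.00 mm²); the cylinder at (-2, -3.5): section is a regular 24-gon, circumradius r=8 (area = (24/2)·8.000²·sin(360°/24) = 198.77 mm²); the r=5.5 cylinder at (13, 15.5) contributes a regular 24-gon of circumradius 5.5 (area = (24/2)·5.500²·sin(360°/24) = 93.95 mm²); Subtracting the remaining from the first: starting from the 25.5×14 cube (357.00 mm²), the r=8 cylinder at (-2, -3.5) partially overlaps it — only the 14.05 mm² overlap (of its 198.77 mm²) is removed, clipping the outline; the r=5.5 cylinder at (13, 15.5) partially overlaps it — only the 30.77 mm² overlap (of its 93.95 mm²) is removed, clipping the outline — area = 312.17 mm². Checking containment: the cross-section at z = 1.4 is a subset of the cross-section at z = 0.28.

entirely on top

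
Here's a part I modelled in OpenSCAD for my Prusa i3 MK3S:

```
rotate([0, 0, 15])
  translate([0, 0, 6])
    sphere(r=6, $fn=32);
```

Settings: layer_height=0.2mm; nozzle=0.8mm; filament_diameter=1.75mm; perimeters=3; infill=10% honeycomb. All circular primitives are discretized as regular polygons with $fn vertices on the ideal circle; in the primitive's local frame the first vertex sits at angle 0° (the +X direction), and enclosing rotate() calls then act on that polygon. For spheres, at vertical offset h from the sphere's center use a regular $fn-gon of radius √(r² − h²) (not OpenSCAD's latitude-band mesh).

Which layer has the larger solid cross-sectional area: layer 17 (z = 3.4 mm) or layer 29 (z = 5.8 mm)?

layer 29 (z = 5.8 mm)

Layer 17 (z = 3.4): the r=6 sphere slices to a regular 32-gon of circumradius 5.407 (√(r²−h²) with h=2.6 from center) (area = (32/2)·5.407²·sin(360°/32) = 91.27 mm²); (whole slice rotated 15° about Z — lengths, areas and connectivity unchanged). So its area = 91.27 mm². Layer 29 (z = 5.8): the r=6 sphere slices to a regular 32-gon of circumradius 5.997 (√(r²−h²) with h=0.2 from center) (area = (32/2)·5.997²·sin(360°/32) = 112.25 mm²); (rotated 15° about Z; rotation is an isometry so areas/perimeters/island counts are preserved). So its area = 112.25 mm². Layer 29 is larger (112.25 vs 91.27 mm²).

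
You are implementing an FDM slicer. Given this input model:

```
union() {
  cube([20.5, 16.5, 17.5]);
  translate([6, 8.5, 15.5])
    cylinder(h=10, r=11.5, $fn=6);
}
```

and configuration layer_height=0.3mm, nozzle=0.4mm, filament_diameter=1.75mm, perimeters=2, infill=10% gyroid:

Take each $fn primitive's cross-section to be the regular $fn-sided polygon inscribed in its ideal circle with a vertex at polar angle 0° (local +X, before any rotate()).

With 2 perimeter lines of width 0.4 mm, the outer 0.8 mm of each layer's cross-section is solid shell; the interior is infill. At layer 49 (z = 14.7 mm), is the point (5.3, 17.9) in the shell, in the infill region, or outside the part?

outside

At z = 14.7 mm: the cube (footprint 20.5×16.5) is included at this height; the cylinder at (6, 8.5) is not intersected at this z (z outside [15.5, 25.5]); Merging all regions: only the 20.5×16.5 cube is present, so the union is just that shape — 1 connected region. Overall, the cross-section is a single solid region. The nearest boundary edge runs (20.50, 16.50)→(0.00, 16.50); distance from the point to it = 1.40 mm. The point is not inside any of the regions above, so it lies outside the cross-section (1.40 mm from the nearest boundary).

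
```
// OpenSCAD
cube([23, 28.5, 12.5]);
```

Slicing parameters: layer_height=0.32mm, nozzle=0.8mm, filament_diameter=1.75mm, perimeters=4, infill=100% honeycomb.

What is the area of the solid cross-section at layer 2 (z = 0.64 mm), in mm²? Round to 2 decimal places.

655.50 mm²

At z = 0.64 mm: the cube (footprint 23×28.5) is included at this height (area 655.50 mm²). Overall, the cross-section is a single solid region. Net area = 655.50 mm².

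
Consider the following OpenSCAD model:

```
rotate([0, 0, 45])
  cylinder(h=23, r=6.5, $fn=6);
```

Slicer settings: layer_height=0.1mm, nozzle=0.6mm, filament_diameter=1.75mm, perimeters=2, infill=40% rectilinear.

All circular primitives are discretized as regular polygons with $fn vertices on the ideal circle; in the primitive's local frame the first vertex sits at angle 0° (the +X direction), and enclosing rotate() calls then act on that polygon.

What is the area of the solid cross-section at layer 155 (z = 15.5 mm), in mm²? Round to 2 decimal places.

109.77 mm²

At z = 15.5 mm: the r=6.5 cylinder contributes a regular 6-gon of circumradius 6.5 (area = (6/2)·6.500²·sin(360°/6) = 109.77 mm²); (whole slice rotated 45° about Z — lengths, areas and connectivity unchanged). Overall, the cross-section is a single solid region. Net area = 109.77 mm².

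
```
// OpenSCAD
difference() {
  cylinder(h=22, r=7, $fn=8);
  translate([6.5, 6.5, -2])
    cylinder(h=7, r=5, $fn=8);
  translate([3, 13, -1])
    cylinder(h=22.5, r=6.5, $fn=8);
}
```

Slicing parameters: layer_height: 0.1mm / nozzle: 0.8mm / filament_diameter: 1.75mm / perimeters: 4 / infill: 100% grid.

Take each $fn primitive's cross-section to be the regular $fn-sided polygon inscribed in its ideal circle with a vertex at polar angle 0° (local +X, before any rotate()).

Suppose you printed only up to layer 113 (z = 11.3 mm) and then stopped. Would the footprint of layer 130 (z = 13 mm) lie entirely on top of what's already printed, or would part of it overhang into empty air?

entirely on top

Compare the two slices. At z = 11.3: the cylinder: section is a regular 8-gon, circumradius r=7 (area = (8/2)·7.000²·sin(360°/8) = 138.59 mm²); the cylinder at (6.5, 6.5) does not reach this height (z outside [-2, 5]); the r=6.5 cylinder at (3, 13) gives a regular 8-gon of circumradius 6.5 (constant along its height) (area = (8/2)·6.500²·sin(360°/8) = 119.50 mm²); Taking the first minus the rest: starting from the r=7 cylinder (138.59 mm²), the r=6.5 cylinder at (3, 13) misses the remaining region (no effect) — area = 138.59 mm². At z = 13: the r=7 cylinder gives a regular 8-gon of circumradius 7 (constant along its height) (area = (8/2)·7.000²·sin(360°/8) = 138.59 mm²); the cylinder at (6.5, 6.5) is absent (z outside [-2, 5]); the r=6.5 cylinder at (3, 13) contributes a regular 8-gon of circumradius 6.5 (area = (8/2)·6.500²·sin(360°/8) = 119.50 mm²); Taking the first minus the rest: starting from the r=7 cylinder (138.59 mm²), the r=6.5 cylinder at (3, 13) misses the remaining region (no effect) — area = 138.59 mm². Checking containment: the cross-section at z = 13 is a subset of the cross-section at z = 11.3.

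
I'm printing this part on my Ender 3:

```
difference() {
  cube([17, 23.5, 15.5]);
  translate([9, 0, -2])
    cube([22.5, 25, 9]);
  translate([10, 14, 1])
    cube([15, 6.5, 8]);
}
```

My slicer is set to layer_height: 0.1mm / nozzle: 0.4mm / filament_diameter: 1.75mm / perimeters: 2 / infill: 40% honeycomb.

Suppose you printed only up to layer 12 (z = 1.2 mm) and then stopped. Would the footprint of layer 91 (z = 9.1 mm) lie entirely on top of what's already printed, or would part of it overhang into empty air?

part overhangs

Compare the two slices. At z = 1.2: the 17×23.5 cube contributes its full rectangle (area 399.50 mm²); the cube at (9, 0) is present — its section is the full 22.5×25 rectangle (area 562.50 mm²); the 15×6.5 cube at (10, 14) contributes its full rectangle (area 97.50 mm²); Taking the first minus the rest: starting from the 17×23.5 cube (399.50 mm²), the 22.5×25 cube at (9, 0) partially overlaps it — only the 188.00 mm² overlap (of its 562.50 mm²) is removed, clipping the outline; the 15×6.5 cube at (10, 14) misses the remaining region (no effect) — area = 211.50 mm². At z = 9.1: the cube is present — its section is the full 17×23.5 rectangle (area 399.50 mm²); the cube at (9, 0) is absent (z outside [-2, 7]); the cube at (10, 14) is not intersected at this z (z outside [1, 9]); After the difference (first − rest): none of the subtracted shapes is present at this height, so the 17×23.5 cube is unchanged — area = 399.50 mm². Checking containment: at z = 9.1 the cross-section extends beyond the z = 1.2 cross-section by about 188.00 mm².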